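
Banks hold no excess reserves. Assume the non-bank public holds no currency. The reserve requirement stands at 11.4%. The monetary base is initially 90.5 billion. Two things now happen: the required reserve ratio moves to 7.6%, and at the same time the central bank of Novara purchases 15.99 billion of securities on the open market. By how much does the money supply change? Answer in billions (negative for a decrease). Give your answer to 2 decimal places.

Before: m₁ = 1 / (0.114) ≈ 8.771930, MB₁ = 90.5, so M₁ = 8.771930 × 90.5 ≈ 793.8597 billion.
After: m₂ = 1 / (0.076) ≈ 13.157895, MB₂ = 90.5 + 15.99 = 106.49, so M₂ = 13.157895 × 106.49 ≈ 1401.1842 billion.
ΔM = M₂ − M₁ = 1401.1842 − 793.8597 = 607.3245 billion.

607.32 billion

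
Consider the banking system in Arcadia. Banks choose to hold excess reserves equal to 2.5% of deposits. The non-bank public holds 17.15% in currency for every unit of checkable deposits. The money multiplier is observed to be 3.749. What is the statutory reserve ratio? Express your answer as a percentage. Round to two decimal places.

11.60%

Using m = 3.749. Since m = (1 + c)/(c + rr + e), the denominator satisfies c + rr + e = (1 + c)/m = (1 + 0.1715) / 3.749 ≈ 0.312483.
With c = 0.1715 and e = 0.025, the statutory reserve ratio is 0.312483 − 0.1715 − 0.025 = 0.115983.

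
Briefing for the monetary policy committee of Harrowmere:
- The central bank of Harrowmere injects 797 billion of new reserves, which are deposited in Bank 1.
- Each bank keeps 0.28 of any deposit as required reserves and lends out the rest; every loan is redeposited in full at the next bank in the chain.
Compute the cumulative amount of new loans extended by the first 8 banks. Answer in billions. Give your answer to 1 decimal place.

Bank i lends (1 − rr)^i of the original deposit: Bank 1 lends 797·0.7200 = 573.8400, Bank 2 lends 797·0.7200² = 413.1648, and so on.
Summing a geometric series: total = 797·[0.7200·(1 − 0.7200^8) / (1 − 0.7200)] ≈ 1901.4180 billion.

1901.4 billion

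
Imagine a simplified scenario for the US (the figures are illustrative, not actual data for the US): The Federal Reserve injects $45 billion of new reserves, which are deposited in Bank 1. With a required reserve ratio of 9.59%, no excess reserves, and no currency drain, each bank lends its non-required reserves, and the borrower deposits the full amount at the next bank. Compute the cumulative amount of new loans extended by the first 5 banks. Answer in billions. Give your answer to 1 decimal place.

$168.0 billion

Bank i lends (1 − rr)^i of the original deposit: Bank 1 lends 45·0.9041 = 40.6845, Bank 2 lends 45·0.9041² ≈ 36.7829, and so on.
Summing a geometric series: total = 45·[0.9041·(1 − 0.9041^5) / (1 − 0.9041)] ≈ 167.9718 billion.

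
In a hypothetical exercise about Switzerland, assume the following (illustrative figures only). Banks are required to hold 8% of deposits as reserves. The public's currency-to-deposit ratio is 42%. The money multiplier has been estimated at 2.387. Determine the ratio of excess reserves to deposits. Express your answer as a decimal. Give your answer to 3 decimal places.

0.095

Using m = 2.387. Since m = (1 + c)/(c + rr + e), the denominator satisfies c + rr + e = (1 + c)/m = (1 + 0.42) / 2.387 ≈ 0.594889.
With c = 0.42 and rr = 0.08, the ratio of excess reserves to deposits is 0.594889 − 0.42 − 0.08 = 0.094889.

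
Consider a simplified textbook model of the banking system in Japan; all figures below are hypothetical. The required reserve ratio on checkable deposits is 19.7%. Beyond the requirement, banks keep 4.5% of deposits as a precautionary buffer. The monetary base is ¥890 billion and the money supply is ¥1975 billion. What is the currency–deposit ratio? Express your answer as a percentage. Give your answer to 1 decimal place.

Using m = M/MB = 1975/890 ≈ 2.219101. From m = (1 + c)/(c + rr + e), rearranging gives 1 + c = m·(c + rr + e), so c·(1 − m) = m·(rr + e) − 1.
Hence c = [m·(rr + e) − 1]/(1 − m) = [2.219101 × (0.197 + 0.045) − 1] / (1 − 2.219101) ≈ 0.379770.

38.0%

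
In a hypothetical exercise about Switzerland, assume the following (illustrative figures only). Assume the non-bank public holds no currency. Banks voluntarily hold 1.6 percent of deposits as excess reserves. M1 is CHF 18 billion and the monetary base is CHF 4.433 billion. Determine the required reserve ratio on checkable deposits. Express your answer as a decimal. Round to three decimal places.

Using m = M/MB = 18/4.433 ≈ 4.060456. Since m = (1 + c)/(c + rr + e), the denominator satisfies c + rr + e = (1 + c)/m = (1 + 0) / 4.060456 ≈ 0.246278.
With c = 0 and e = 0.016, the required reserve ratio on checkable deposits is 0.246278 − 0 − 0.016 = 0.230278.

0.230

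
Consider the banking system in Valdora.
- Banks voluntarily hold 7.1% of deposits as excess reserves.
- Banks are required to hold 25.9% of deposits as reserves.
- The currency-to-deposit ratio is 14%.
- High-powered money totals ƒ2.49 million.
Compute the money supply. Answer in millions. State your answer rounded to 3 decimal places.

The money multiplier is m = (1 + c) / (rr + e + c) = (1 + 0.14) / (0.259 + 0.071 + 0.14) ≈ 2.42553.
So M = m × MB = 2.42553 × 2.49 ≈ 6.0396 million.

ƒ6.040 million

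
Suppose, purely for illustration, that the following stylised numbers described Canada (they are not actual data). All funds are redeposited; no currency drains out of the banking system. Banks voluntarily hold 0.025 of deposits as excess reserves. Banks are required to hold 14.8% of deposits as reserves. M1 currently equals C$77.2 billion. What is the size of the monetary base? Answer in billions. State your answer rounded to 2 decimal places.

C$13.36 billion

The money multiplier is m = 1 / (rr + e) = 1 / (0.148 + 0.025) ≈ 5.78035.
MB = M / m = 77.2 / 5.78035 ≈ 13.3556 billion.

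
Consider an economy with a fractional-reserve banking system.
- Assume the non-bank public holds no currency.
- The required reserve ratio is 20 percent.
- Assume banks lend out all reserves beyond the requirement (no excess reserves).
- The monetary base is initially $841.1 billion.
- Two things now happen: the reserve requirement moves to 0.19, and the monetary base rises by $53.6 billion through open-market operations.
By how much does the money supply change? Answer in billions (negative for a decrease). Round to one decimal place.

$503.4 billion

Before: m₁ = 1 / (0.2) = 5, MB₁ = 841.1, so M₁ = 5 × 841.1 = 4205.5 billion.
After: m₂ = 1 / (0.19) ≈ 5.26316, MB₂ = 841.1 + 53.6 = 894.7, so M₂ = 5.26316 × 894.7 ≈ 4708.9493 billion.
ΔM = M₂ − M₁ = 4708.9493 − 4205.5 = 503.4493 billion.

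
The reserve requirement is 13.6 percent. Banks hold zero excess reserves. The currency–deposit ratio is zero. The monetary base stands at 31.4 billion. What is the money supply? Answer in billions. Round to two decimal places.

230.88 billion

With no currency drain or excess reserves, the money multiplier is m = 1/rr = 1/0.136 ≈ 7.35294.
Money supply M = m × MB = 7.35294 × 31.4 ≈ 230.8823 billion.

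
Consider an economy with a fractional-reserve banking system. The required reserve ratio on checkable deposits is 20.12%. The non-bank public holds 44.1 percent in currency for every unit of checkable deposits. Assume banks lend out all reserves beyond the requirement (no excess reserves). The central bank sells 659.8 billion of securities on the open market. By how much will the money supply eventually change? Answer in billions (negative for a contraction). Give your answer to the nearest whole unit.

-1480 billion

The money multiplier is m = (1 + c) / (rr + c) = (1 + 0.441) / (0.2012 + 0.441) ≈ 2.2438.
The sale removes 659.8 billion of base, so ΔM = m × ΔMB = 2.2438 × (−659.8) ≈ -1480.4592 billion.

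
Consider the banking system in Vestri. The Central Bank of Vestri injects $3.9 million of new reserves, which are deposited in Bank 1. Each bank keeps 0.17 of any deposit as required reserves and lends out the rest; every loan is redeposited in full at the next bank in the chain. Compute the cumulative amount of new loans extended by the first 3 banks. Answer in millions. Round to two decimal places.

Bank i lends (1 − rr)^i of the original deposit: Bank 1 lends 3.9·0.8300 = 3.2370, Bank 2 lends 3.9·0.8300² ≈ 2.6867, and so on.
Summing a geometric series: total = 3.9·[0.8300·(1 − 0.8300^3) / (1 − 0.8300)] ≈ 8.1537 million.

$8.15 million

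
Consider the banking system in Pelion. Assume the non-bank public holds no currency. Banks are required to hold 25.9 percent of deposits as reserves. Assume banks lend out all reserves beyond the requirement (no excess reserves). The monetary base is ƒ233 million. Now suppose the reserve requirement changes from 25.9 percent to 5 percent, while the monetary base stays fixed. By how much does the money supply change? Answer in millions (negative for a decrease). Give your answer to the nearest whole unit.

Initially m₁ = 1 / (0.259) ≈ 3.8610, so M₁ = 3.8610 × 233 = 899.613 million.
After the change m₂ = 1 / (0.05) = 20, so M₂ = 20 × 233 = 4660 million.
ΔM = M₂ − M₁ = 4660 − 899.613 = 3760.387 million.

ƒ3760 million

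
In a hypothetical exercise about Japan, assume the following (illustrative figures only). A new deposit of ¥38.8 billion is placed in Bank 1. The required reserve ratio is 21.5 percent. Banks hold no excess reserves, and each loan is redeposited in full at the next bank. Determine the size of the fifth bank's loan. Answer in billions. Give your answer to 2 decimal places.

¥11.57 billion

Each bank lends a fraction (1 − rr) = 0.7850 of the deposit it receives, so Bank 5 receives 38.8·0.7850^4 and lends 38.8·0.7850^5 ≈ 11.5659 billion.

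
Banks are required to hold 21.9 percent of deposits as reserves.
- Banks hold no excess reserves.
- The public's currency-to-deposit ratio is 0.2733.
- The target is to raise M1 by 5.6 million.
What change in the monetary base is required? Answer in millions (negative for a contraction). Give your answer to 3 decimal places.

2.165 million

The money multiplier is m = (1 + c) / (rr + c) = (1 + 0.2733) / (0.219 + 0.2733) ≈ 2.58643.
ΔMB = ΔM / m = (+5.6) / 2.58643 ≈ 2.1651 million.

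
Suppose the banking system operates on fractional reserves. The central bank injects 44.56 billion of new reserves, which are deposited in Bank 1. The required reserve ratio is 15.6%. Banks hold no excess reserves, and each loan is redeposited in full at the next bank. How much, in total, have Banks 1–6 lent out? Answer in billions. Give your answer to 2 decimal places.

Bank i lends (1 − rr)^i of the original deposit: Bank 1 lends 44.56·0.8440 ≈ 37.6086, Bank 2 lends 44.56·0.8440² ≈ 31.7417, and so on.
Summing a geometric series: total = 44.56·[0.8440·(1 − 0.8440^6) / (1 − 0.8440)] ≈ 153.9410 billion.

153.94 billion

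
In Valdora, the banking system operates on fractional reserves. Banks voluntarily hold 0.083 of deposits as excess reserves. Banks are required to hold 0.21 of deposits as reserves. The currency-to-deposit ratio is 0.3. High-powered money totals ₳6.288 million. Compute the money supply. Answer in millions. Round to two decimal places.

₳13.78 million

The money multiplier is m = (1 + c) / (rr + e + c) = (1 + 0.3) / (0.21 + 0.083 + 0.3) ≈ 2.1922.
So M = m × MB = 2.1922 × 6.288 ≈ 13.7846 million.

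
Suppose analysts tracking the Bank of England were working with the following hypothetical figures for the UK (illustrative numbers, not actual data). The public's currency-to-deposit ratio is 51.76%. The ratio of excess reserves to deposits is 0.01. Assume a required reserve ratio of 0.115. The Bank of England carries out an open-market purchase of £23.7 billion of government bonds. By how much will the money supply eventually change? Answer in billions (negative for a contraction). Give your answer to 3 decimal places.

£55.971 billion

The money multiplier is m = (1 + c) / (rr + e + c) = (1 + 0.5176) / (0.115 + 0.01 + 0.5176) ≈ 2.361656.
The purchase adds 23.7 billion of base, so ΔM = m × ΔMB = 2.361656 × (+23.7) ≈ 55.9712 billion.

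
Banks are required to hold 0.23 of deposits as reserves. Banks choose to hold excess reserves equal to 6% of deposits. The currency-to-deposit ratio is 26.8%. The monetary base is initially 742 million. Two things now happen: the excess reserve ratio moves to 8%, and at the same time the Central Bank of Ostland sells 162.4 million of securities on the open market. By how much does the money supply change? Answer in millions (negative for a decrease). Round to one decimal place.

-414.6 million

Before: m₁ = (1 + 0.268) / (0.23 + 0.06 + 0.268) ≈ 2.27240, MB₁ = 742, so M₁ = 2.27240 × 742 = 1686.1208 million.
After: m₂ = (1 + 0.268) / (0.23 + 0.08 + 0.268) ≈ 2.19377, MB₂ = 742 − 162.4 = 579.6, so M₂ = 2.19377 × 579.6 ≈ 1271.5091 million.
ΔM = M₂ − M₁ = 1271.5091 − 1686.1208 = -414.6117 million.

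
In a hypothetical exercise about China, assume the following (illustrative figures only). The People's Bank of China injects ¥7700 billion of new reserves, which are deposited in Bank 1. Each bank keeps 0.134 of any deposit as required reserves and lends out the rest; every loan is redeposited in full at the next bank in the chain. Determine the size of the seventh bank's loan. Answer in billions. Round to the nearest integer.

Each bank lends a fraction (1 − rr) = 0.8660 of the deposit it receives, so Bank 7 receives 7700·0.8660^6 and lends 7700·0.8660^7 ≈ 2812.6518 billion.

¥2813 billion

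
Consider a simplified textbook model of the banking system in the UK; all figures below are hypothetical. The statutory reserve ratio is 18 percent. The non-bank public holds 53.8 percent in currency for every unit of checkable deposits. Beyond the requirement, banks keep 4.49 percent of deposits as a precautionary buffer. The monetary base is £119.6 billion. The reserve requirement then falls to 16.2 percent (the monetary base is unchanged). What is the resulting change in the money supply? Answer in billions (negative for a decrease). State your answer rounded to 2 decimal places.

£5.83 billion

Initially m₁ = (1 + 0.538) / (0.18 + 0.0449 + 0.538) ≈ 2.015992, so M₁ = 2.015992 × 119.6 ≈ 241.1126 billion.
After the change m₂ = (1 + 0.538) / (0.162 + 0.0449 + 0.538) ≈ 2.064707, so M₂ = 2.064707 × 119.6 ≈ 246.939 billion.
ΔM = M₂ − M₁ = 246.939 − 241.1126 = 5.8264 billion.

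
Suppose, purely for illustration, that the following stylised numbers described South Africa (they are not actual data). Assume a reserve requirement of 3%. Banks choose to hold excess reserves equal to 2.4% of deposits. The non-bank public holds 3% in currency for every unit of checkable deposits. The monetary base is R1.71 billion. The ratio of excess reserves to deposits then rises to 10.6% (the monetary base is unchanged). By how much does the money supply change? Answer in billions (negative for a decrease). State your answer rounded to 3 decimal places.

Initially m₁ = (1 + 0.03) / (0.03 + 0.024 + 0.03) ≈ 12.26190, so M₁ = 12.26190 × 1.71 ≈ 20.9678 billion.
After the change m₂ = (1 + 0.03) / (0.03 + 0.106 + 0.03) ≈ 6.20482, so M₂ = 6.20482 × 1.71 ≈ 10.6102 billion.
ΔM = M₂ − M₁ = 10.6102 − 20.9678 = -10.3576 billion.

-10.358 billion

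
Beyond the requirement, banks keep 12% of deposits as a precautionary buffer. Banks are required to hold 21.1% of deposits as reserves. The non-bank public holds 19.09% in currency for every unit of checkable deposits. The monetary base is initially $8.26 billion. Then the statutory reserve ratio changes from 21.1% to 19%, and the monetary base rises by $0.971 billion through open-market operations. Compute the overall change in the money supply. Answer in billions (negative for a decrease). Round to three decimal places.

$3.099 billion

Before: m₁ = (1 + 0.1909) / (0.211 + 0.12 + 0.1909) ≈ 2.28185, MB₁ = 8.26, so M₁ = 2.28185 × 8.26 ≈ 18.8481 billion.
After: m₂ = (1 + 0.1909) / (0.19 + 0.12 + 0.1909) ≈ 2.37752, MB₂ = 8.26 + 0.971 = 9.231, so M₂ = 2.37752 × 9.231 ≈ 21.9469 billion.
ΔM = M₂ − M₁ = 21.9469 − 18.8481 = 3.0988 billion.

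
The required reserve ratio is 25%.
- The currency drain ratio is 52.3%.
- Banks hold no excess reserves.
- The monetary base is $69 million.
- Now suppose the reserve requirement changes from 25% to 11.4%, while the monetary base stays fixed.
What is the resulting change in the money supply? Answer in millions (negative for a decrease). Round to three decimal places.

Initially m₁ = (1 + 0.523) / (0.25 + 0.523) ≈ 1.970246, so M₁ = 1.970246 × 69 ≈ 135.947 million.
After the change m₂ = (1 + 0.523) / (0.114 + 0.523) ≈ 2.390895, so M₂ = 2.390895 × 69 ≈ 164.9718 million.
ΔM = M₂ − M₁ = 164.9718 − 135.947 = 29.0248 million.

$29.025 million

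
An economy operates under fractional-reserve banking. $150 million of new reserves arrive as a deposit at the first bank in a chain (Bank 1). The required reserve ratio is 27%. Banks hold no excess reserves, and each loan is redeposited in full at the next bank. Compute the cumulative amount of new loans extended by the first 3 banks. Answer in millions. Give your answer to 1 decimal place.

Bank i lends (1 − rr)^i of the original deposit: Bank 1 lends 150·0.7300 = 109.5000, Bank 2 lends 150·0.7300² = 79.9350, and so on.
Summing a geometric series: total = 150·[0.7300·(1 − 0.7300^3) / (1 − 0.7300)] ≈ 247.7875 million.

$247.8 million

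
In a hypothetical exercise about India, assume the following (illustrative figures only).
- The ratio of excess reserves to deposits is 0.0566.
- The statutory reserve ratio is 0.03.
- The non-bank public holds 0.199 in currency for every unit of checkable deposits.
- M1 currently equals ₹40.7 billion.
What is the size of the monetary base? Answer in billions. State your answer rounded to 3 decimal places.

₹9.695 billion

The money multiplier is m = (1 + c) / (rr + e + c) = (1 + 0.199) / (0.03 + 0.0566 + 0.199) ≈ 4.198179.
MB = M / m = 40.7 / 4.198179 ≈ 9.6947 billion.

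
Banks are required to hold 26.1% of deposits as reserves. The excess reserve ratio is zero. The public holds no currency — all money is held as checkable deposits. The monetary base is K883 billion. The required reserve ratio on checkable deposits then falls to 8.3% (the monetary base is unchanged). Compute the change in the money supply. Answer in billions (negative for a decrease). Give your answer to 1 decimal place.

Initially m₁ = 1 / (0.261) ≈ 3.83142, so M₁ = 3.83142 × 883 ≈ 3383.1439 billion.
After the change m₂ = 1 / (0.083) ≈ 12.04819, so M₂ = 12.04819 × 883 ≈ 10638.5518 billion.
ΔM = M₂ − M₁ = 10638.5518 − 3383.1439 = 7255.4079 billion.

K7255.4 billion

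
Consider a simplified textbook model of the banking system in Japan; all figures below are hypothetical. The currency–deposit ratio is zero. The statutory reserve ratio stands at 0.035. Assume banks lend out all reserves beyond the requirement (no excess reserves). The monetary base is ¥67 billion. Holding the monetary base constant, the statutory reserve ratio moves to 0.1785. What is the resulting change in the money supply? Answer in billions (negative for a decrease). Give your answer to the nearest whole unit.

Initially m₁ = 1 / (0.035) ≈ 28.5714, so M₁ = 28.5714 × 67 = 1914.2838 billion.
After the change m₂ = 1 / (0.1785) ≈ 5.6022, so M₂ = 5.6022 × 67 = 375.3474 billion.
ΔM = M₂ − M₁ = 375.3474 − 1914.2838 = -1538.9364 billion.

-1539 billion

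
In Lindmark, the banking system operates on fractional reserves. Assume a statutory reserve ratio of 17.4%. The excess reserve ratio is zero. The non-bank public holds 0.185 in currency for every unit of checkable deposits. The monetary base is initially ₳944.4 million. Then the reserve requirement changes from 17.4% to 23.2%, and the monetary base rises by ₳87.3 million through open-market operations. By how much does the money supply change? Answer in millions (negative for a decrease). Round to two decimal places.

-185.50 million

Before: m₁ = (1 + 0.185) / (0.174 + 0.185) ≈ 3.3008357, MB₁ = 944.4, so M₁ = 3.3008357 × 944.4 ≈ 3117.3092 million.
After: m₂ = (1 + 0.185) / (0.232 + 0.185) ≈ 2.8417266, MB₂ = 944.4 + 87.3 = 1031.7, so M₂ = 2.8417266 × 1031.7 ≈ 2931.8093 million.
ΔM = M₂ − M₁ = 2931.8093 − 3117.3092 = -185.4999 million.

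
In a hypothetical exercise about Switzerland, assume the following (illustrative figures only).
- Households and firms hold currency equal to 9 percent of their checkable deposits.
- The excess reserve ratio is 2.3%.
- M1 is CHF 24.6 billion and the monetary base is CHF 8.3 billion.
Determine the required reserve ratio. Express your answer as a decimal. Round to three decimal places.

Using m = M/MB = 24.6/8.3 ≈ 2.963855. Since m = (1 + c)/(c + rr + e), the denominator satisfies c + rr + e = (1 + c)/m = (1 + 0.09) / 2.963855 ≈ 0.367764.
With c = 0.09 and e = 0.023, the required reserve ratio is 0.367764 − 0.09 − 0.023 = 0.254764.

0.255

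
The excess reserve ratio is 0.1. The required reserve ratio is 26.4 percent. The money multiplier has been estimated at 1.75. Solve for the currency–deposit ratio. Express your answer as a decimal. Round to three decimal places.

Using m = 1.75. From m = (1 + c)/(c + rr + e), rearranging gives 1 + c = m·(c + rr + e), so c·(1 − m) = m·(rr + e) − 1.
Hence c = [m·(rr + e) − 1]/(1 − m) = [1.75 × (0.264 + 0.1) − 1] / (1 − 1.75) = 0.484000.

0.484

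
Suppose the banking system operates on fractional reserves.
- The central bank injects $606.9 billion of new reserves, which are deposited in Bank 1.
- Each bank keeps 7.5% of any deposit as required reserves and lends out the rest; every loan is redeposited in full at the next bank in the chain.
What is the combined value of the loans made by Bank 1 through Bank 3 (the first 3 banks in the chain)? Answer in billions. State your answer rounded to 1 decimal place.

Bank i lends (1 − rr)^i of the original deposit: Bank 1 lends 606.9·0.9250 = 561.3825, Bank 2 lends 606.9·0.9250² ≈ 519.2788, and so on.
Summing a geometric series: total = 606.9·[0.9250·(1 − 0.9250^3) / (1 − 0.9250)] ≈ 1560.9942 billion.

$1561.0 billion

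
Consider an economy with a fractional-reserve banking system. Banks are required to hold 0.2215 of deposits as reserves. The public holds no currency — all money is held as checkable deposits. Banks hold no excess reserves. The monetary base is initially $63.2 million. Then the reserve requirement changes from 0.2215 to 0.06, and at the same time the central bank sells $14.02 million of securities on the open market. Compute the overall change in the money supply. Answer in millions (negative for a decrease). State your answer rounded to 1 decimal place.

$534.3 million

Before: m₁ = 1 / (0.2215) ≈ 4.5147, MB₁ = 63.2, so M₁ = 4.5147 × 63.2 ≈ 285.329 million.
After: m₂ = 1 / (0.06) ≈ 16.6667, MB₂ = 63.2 − 14.02 = 49.18, so M₂ = 16.6667 × 49.18 ≈ 819.6683 million.
ΔM = M₂ − M₁ = 819.6683 − 285.329 = 534.3393 million.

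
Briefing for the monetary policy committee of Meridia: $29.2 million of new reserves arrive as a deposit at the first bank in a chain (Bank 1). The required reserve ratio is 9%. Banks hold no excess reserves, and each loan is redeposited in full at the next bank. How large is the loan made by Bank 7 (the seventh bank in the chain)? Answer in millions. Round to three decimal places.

$15.089 million

Each bank lends a fraction (1 − rr) = 0.9100 of the deposit it receives, so Bank 7 receives 29.2·0.9100^6 and lends 29.2·0.9100^7 ≈ 15.0894 million.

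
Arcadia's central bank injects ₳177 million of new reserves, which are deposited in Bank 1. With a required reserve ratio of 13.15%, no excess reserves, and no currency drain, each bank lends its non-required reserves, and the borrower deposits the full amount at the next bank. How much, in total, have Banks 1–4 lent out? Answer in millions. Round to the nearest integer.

Bank i lends (1 − rr)^i of the original deposit: Bank 1 lends 177·0.8685 = 153.7245, Bank 2 lends 177·0.8685² ≈ 133.5097, and so on.
Summing a geometric series: total = 177·[0.8685·(1 − 0.8685^4) / (1 − 0.8685)] ≈ 503.8928 million.

₳504 million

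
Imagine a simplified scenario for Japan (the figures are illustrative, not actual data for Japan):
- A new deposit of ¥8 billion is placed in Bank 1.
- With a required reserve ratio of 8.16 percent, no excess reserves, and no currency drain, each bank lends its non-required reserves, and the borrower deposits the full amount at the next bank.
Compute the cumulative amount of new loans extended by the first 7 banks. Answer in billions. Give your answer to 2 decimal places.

¥40.42 billion

Bank i lends (1 − rr)^i of the original deposit: Bank 1 lends 8·0.9184 = 7.3472, Bank 2 lends 8·0.9184² ≈ 6.7477, and so on.
Summing a geometric series: total = 8·[0.9184·(1 − 0.9184^7) / (1 − 0.9184)] ≈ 40.4194 billion.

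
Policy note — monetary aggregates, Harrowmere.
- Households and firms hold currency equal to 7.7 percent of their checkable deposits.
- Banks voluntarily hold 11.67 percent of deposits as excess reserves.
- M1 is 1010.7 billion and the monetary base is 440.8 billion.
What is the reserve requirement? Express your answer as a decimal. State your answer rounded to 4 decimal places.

Using m = M/MB = 1010.7/440.8 ≈ 2.292877. Since m = (1 + c)/(c + rr + e), the denominator satisfies c + rr + e = (1 + c)/m = (1 + 0.077) / 2.292877 ≈ 0.469716.
With c = 0.077 and e = 0.1167, the reserve requirement is 0.469716 − 0.077 − 0.1167 = 0.276016.

0.2760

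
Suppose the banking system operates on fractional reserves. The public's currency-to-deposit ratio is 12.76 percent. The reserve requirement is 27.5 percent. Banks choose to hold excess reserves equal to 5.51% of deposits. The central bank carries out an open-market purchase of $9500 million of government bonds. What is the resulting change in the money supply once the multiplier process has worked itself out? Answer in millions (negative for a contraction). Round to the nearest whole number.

The money multiplier is m = (1 + c) / (rr + e + c) = (1 + 0.1276) / (0.275 + 0.0551 + 0.1276) ≈ 2.46362.
The purchase adds 9500 million of base, so ΔM = m × ΔMB = 2.46362 × (+9500) = 23404.39 million.

$23404 million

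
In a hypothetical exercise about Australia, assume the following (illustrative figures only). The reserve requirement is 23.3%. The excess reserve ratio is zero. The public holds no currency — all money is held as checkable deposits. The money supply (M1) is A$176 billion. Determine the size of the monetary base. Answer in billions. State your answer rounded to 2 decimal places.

A$41.01 billion

With no currency drain and no excess reserves, the money multiplier is m = 1/rr = 1/0.233 ≈ 4.291845.
The monetary base is MB = M / m = 176 / 4.291845 ≈ 41.008 billion.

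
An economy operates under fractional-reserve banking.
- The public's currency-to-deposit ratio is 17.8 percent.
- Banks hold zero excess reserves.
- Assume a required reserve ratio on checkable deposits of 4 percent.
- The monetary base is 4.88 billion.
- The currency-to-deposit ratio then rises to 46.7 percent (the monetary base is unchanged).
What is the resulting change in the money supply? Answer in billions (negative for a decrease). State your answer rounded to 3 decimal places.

Initially m₁ = (1 + 0.178) / (0.04 + 0.178) ≈ 5.40367, so M₁ = 5.40367 × 4.88 ≈ 26.3699 billion.
After the change m₂ = (1 + 0.467) / (0.04 + 0.467) ≈ 2.89349, so M₂ = 2.89349 × 4.88 ≈ 14.1202 billion.
ΔM = M₂ − M₁ = 14.1202 − 26.3699 = -12.2497 billion.

-12.250 billion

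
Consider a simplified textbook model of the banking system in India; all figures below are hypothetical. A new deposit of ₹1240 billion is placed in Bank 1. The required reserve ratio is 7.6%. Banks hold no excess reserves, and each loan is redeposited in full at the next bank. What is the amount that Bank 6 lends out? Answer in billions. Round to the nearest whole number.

Each bank lends a fraction (1 − rr) = 0.9240 of the deposit it receives, so Bank 6 receives 1240·0.9240^5 and lends 1240·0.9240^6 ≈ 771.7089 billion.

₹772 billion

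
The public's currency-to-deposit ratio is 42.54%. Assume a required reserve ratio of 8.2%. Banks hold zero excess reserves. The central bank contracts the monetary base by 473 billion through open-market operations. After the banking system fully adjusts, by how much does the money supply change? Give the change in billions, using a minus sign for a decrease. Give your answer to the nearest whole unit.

-1329 billion

The money multiplier is m = (1 + c) / (rr + c) = (1 + 0.4254) / (0.082 + 0.4254) ≈ 2.8092.
The sale removes 473 billion of base, so ΔM = m × ΔMB = 2.8092 × (−473) = -1328.7516 billion.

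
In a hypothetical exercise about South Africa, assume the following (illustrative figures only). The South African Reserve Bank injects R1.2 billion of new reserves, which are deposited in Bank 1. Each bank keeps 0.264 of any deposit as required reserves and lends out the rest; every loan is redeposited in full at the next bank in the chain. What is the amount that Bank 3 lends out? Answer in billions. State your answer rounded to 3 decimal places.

Each bank lends a fraction (1 − rr) = 0.7360 of the deposit it receives, so Bank 3 receives 1.2·0.7360^2 and lends 1.2·0.7360^3 ≈ 0.4784 billion.

R0.478 billion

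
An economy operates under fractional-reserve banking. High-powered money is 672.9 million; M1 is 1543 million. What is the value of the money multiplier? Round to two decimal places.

2.29

The money multiplier is m = M / MB = 1543 / 672.9 ≈ 2.29306.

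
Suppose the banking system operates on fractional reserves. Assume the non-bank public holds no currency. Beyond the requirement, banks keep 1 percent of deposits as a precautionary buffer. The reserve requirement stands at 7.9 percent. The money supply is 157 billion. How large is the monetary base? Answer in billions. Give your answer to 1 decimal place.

The money multiplier is m = 1 / (rr + e) = 1 / (0.079 + 0.01) ≈ 11.23596.
MB = M / m = 157 / 11.23596 ≈ 13.973 billion.

14.0 billion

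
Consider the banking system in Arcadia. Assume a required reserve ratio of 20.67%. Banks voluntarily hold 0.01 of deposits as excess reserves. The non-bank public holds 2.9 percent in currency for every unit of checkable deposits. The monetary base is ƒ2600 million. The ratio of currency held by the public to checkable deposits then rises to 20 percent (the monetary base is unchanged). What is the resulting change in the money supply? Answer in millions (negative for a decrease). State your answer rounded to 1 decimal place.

Initially m₁ = (1 + 0.029) / (0.2067 + 0.01 + 0.029) ≈ 4.188034, so M₁ = 4.188034 × 2600 = 10888.8884 million.
After the change m₂ = (1 + 0.2) / (0.2067 + 0.01 + 0.2) ≈ 2.879770, so M₂ = 2.879770 × 2600 = 7487.402 million.
ΔM = M₂ − M₁ = 7487.402 − 10888.8884 = -3401.4864 million.

-3401.5 million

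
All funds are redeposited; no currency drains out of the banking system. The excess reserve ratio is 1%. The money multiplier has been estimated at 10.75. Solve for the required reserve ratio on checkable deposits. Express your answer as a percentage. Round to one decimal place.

8.3%

Using m = 10.75. Since m = (1 + c)/(c + rr + e), the denominator satisfies c + rr + e = (1 + c)/m = (1 + 0) / 10.75 ≈ 0.093023.
With c = 0 and e = 0.01, the required reserve ratio on checkable deposits is 0.093023 − 0 − 0.01 = 0.083023.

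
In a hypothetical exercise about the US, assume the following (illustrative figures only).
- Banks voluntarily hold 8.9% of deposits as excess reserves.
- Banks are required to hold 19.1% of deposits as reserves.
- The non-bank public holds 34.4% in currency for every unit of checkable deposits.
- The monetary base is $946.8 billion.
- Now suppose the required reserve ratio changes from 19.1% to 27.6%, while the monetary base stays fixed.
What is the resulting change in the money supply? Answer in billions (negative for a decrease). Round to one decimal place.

-244.5 billion

Initially m₁ = (1 + 0.344) / (0.191 + 0.089 + 0.344) ≈ 2.15385, so M₁ = 2.15385 × 946.8 ≈ 2039.2652 billion.
After the change m₂ = (1 + 0.344) / (0.276 + 0.089 + 0.344) ≈ 1.89563, so M₂ = 1.89563 × 946.8 ≈ 1794.7825 billion.
ΔM = M₂ − M₁ = 1794.7825 − 2039.2652 = -244.4827 billion.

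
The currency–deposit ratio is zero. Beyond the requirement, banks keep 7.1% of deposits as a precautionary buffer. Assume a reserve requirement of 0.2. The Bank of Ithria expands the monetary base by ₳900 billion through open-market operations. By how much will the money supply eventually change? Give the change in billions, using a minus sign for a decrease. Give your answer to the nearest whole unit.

₳3321 billion

The money multiplier is m = 1 / (rr + e) = 1 / (0.2 + 0.071) ≈ 3.69.
The purchase adds 900 billion of base, so ΔM = m × ΔMB = 3.69 × (+900) = 3321 billion.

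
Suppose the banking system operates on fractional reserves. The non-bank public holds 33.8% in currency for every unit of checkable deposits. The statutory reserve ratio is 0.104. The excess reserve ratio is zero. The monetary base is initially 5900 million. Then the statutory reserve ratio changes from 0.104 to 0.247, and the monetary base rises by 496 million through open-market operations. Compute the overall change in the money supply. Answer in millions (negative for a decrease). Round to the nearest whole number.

-3231 million

Before: m₁ = (1 + 0.338) / (0.104 + 0.338) ≈ 3.02715, MB₁ = 5900, so M₁ = 3.02715 × 5900 = 17860.185 million.
After: m₂ = (1 + 0.338) / (0.247 + 0.338) ≈ 2.28718, MB₂ = 5900 + 496 = 6396, so M₂ = 2.28718 × 6396 ≈ 14628.8033 million.
ΔM = M₂ − M₁ = 14628.8033 − 17860.185 = -3231.3817 million.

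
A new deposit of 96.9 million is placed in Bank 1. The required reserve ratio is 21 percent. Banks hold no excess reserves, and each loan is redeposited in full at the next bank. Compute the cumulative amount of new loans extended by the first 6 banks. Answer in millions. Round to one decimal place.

Bank i lends (1 − rr)^i of the original deposit: Bank 1 lends 96.9·0.7900 = 76.5510, Bank 2 lends 96.9·0.7900² ≈ 60.4753, and so on.
Summing a geometric series: total = 96.9·[0.7900·(1 − 0.7900^6) / (1 − 0.7900)] ≈ 275.9162 million.

275.9 million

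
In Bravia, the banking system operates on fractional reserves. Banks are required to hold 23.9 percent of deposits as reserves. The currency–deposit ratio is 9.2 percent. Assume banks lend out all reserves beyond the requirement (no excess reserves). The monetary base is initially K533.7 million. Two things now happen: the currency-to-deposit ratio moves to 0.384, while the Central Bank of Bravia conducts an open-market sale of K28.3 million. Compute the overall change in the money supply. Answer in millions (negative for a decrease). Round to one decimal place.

Before: m₁ = (1 + 0.092) / (0.239 + 0.092) ≈ 3.29909, MB₁ = 533.7, so M₁ = 3.29909 × 533.7 ≈ 1760.7243 million.
After: m₂ = (1 + 0.384) / (0.239 + 0.384) ≈ 2.22151, MB₂ = 533.7 − 28.3 = 505.4, so M₂ = 2.22151 × 505.4 ≈ 1122.7512 million.
ΔM = M₂ − M₁ = 1122.7512 − 1760.7243 = -637.9731 million.

-638.0 million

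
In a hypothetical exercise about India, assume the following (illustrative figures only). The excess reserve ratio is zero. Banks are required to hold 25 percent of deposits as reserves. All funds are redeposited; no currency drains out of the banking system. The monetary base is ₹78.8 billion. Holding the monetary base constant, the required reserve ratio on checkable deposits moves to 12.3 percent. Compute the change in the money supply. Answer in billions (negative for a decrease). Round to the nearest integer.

Initially m₁ = 1 / (0.25) = 4, so M₁ = 4 × 78.8 = 315.2 billion.
After the change m₂ = 1 / (0.123) ≈ 8.1301, so M₂ = 8.1301 × 78.8 ≈ 640.6519 billion.
ΔM = M₂ − M₁ = 640.6519 − 315.2 = 325.4519 billion.

₹325 billion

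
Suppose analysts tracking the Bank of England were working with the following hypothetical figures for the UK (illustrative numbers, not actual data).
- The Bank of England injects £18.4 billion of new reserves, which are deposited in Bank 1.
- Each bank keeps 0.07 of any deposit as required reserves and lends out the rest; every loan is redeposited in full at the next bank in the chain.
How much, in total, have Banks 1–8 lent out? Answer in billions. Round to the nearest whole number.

Bank i lends (1 − rr)^i of the original deposit: Bank 1 lends 18.4·0.9300 = 17.1120, Bank 2 lends 18.4·0.9300² ≈ 15.9142, and so on.
Summing a geometric series: total = 18.4·[0.9300·(1 − 0.9300^8) / (1 − 0.9300)] ≈ 107.6634 billion.

£108 billion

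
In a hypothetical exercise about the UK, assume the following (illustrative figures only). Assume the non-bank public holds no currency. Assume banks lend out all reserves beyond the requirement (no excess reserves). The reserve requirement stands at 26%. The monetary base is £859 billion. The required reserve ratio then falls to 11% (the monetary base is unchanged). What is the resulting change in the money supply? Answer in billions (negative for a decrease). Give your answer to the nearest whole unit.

£4505 billion

Initially m₁ = 1 / (0.26) ≈ 3.8462, so M₁ = 3.8462 × 859 = 3303.8858 billion.
After the change m₂ = 1 / (0.11) ≈ 9.0909, so M₂ = 9.0909 × 859 = 7809.0831 billion.
ΔM = M₂ − M₁ = 7809.0831 − 3303.8858 = 4505.1973 billion.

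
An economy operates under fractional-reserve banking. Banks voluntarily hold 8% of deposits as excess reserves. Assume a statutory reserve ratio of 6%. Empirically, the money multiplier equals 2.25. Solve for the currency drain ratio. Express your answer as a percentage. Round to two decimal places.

54.80%

Using m = 2.25. From m = (1 + c)/(c + rr + e), rearranging gives 1 + c = m·(c + rr + e), so c·(1 − m) = m·(rr + e) − 1.
Hence c = [m·(rr + e) − 1]/(1 − m) = [2.25 × (0.06 + 0.08) − 1] / (1 − 2.25) = 0.548000.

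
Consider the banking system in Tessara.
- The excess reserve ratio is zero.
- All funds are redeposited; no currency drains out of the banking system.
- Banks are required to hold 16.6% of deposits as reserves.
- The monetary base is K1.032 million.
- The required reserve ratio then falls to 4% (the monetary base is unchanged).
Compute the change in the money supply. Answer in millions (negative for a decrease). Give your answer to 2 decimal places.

K19.58 million

Initially m₁ = 1 / (0.166) ≈ 6.0241, so M₁ = 6.0241 × 1.032 ≈ 6.2169 million.
After the change m₂ = 1 / (0.04) = 25, so M₂ = 25 × 1.032 = 25.8 million.
ΔM = M₂ − M₁ = 25.8 − 6.2169 = 19.5831 million.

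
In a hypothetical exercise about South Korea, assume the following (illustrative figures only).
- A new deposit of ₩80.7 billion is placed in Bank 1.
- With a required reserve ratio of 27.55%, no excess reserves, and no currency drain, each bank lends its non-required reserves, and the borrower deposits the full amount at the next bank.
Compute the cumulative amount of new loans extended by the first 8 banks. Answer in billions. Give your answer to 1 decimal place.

Bank i lends (1 − rr)^i of the original deposit: Bank 1 lends 80.7·0.7245 ≈ 58.4671, Bank 2 lends 80.7·0.7245² ≈ 42.3595, and so on.
Summing a geometric series: total = 80.7·[0.7245·(1 − 0.7245^8) / (1 − 0.7245)] ≈ 196.1119 billion.

₩196.1 billion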